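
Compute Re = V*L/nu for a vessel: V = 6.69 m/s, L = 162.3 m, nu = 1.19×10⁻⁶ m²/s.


Formula: Re = V * L / nu
Step 1 — V * L = 6.69 * 162.3 = 1085.787 m^2/s
Step 2 — Re = 1085.787 / 1.19e-6 = 9.12e+08

9.12e+08


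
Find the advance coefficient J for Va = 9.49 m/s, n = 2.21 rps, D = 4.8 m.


Formula: J = Va / (n * D)
Step 1 — n * D = 2.21 * 4.8 = 10.608
Step 2 — J = 9.49 / 10.608 ≈ 0.89461 (5 s.f.)

0.89461


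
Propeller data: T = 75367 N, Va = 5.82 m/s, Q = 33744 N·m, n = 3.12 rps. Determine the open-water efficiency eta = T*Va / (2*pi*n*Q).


Formula: eta = T * Va / (2 * pi * n * Q)
Step 1 — numerator = T * Va = 75367 * 5.82 = 438635.94
Step 2 — 2 * pi * n = 2 * pi * 3.12 = 19.603538
Step 3 — denominator = 19.603538 * 33744 = 661501.79
Step 4 — eta = 438635.94 / 661501.79 ≈ 0.66309 (5 s.f.)

0.66309


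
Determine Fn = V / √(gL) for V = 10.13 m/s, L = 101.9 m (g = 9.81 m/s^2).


Formula: Fn = V / sqrt(g * L)
Step 1 — g * L = 9.81 * 101.9 = 999.639
Step 2 — sqrt(g * L) = sqrt(999.639) = 31.617068
Step 3 — Fn = 10.13 / 31.617068 ≈ 0.32040 (5 s.f.)

0.32040


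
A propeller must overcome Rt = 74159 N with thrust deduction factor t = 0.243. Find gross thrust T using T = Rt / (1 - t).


Formula: T = Rt / (1 - t)
Step 1 — (1 - t) = 1 - 0.243 = 0.757
Step 2 — T = 74159 / 0.757 ≈ 97964 N (5 s.f.)

97964 N


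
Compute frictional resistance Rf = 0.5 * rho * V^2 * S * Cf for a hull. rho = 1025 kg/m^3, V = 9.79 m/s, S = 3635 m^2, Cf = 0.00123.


Formula: Rf = 0.5 * rho * V^2 * S * Cf
Step 1 — V^2 = 9.79^2 = 95.8441
Step 2 — 0.5 * rho * V^2 = 0.5 * 1025 * 95.8441 = 49120.10125
Step 3 — Rf = 49120.10125 * 3635 * 0.00123 ≈ 219620 N (5 s.f.)

219620 N


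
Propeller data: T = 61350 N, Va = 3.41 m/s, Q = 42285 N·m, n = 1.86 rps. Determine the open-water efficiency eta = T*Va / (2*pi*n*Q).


Formula: eta = T * Va / (2 * pi * n * Q)
Step 1 — numerator = T * Va = 61350 * 3.41 = 209203.5
Step 2 — 2 * pi * n = 2 * pi * 1.86 = 11.686725
Step 3 — denominator = 11.686725 * 42285 = 494173.17
Step 4 — eta = 209203.5 / 494173.17 ≈ 0.42334 (5 s.f.)

0.42334


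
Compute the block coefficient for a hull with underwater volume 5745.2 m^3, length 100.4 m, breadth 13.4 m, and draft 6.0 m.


Formula: Cb = V / (L * B * T)
Step 1 — L * B * T = 100.4 * 13.4 * 6.0 = 8072.16 m^3
Step 2 — Cb = 5745.2 / 8072.16 ≈ 0.71173 (5 s.f.)

0.71173


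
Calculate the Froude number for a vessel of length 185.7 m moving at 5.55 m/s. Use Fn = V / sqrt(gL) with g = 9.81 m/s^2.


Formula: Fn = V / sqrt(g * L)
Step 1 — g * L = 9.81 * 185.7 = 1821.717
Step 2 — sqrt(g * L) = sqrt(1821.717) = 42.681577
Step 3 — Fn = 5.55 / 42.681577 ≈ 0.13003 (5 s.f.)

0.13003


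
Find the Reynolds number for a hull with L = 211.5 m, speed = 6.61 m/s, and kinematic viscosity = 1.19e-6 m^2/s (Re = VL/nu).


Formula: Re = V * L / nu
Step 1 — V * L = 6.61 * 211.5 = 1398.015 m^2/s
Step 2 — Re = 1398.015 / 1.19e-6 = 1.17e+09

1.17e+09


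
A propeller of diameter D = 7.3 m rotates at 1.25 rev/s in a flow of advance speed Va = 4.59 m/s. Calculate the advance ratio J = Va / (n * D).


Formula: J = Va / (n * D)
Step 1 — n * D = 1.25 * 7.3 = 9.125
Step 2 — J = 4.59 / 9.125 ≈ 0.50301 (5 s.f.)

0.50301


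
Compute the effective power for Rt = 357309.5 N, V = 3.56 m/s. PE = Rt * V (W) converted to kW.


Formula: PE = Rt * V / 1000 (kW)
Step 1 — PE (W) = 357309.5 * 3.56 = 1272021.82 W
Step 2 — PE (kW) = 1272021.82 / 1000 ≈ 1272.0 kW (5 s.f.)

1272.0 kW


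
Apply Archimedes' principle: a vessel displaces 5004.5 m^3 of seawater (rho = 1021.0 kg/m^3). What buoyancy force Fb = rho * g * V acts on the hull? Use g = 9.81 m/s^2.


Formula: Fb = rho * g * V
Substituting: Fb = 1021.0 * 9.81 * 5004.5
Intermediate: 1021.0 * 9.81 = 10016.01
Result: Fb = 10016.01 * 5004.5 ≈ 50125000 N (5 s.f.)

50125000 N


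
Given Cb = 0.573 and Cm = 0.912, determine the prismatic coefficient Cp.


Formula: Cp = Cb / Cm
Substituting: Cp = 0.573 / 0.912
Result: Cp ≈ 0.62829 (5 s.f.)

0.62829


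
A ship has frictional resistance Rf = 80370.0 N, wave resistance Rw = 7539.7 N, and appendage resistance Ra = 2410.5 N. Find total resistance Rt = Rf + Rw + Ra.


Formula: Rt = Rf + Rw + Ra
Substituting: Rt = 80370.0 + 7539.7 + 2410.5
Result: Rt = 90320.2 N

90320.2 N


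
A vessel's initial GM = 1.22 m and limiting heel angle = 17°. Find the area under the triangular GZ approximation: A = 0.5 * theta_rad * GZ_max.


Formula: GZ_max = GM * sin(theta); Area = 0.5 * theta_rad * GZ_max
Step 1 — GZ_max = 1.22 * sin(17°) = 1.22 * 0.292372 = 0.356694 m
Step 2 — theta_rad = 17 * pi/180 = 0.296706 rad
Step 3 — Area = 0.5 * 0.296706 * 0.356694 ≈ 0.052917 m·rad (5 s.f.)

0.052917 m·rad


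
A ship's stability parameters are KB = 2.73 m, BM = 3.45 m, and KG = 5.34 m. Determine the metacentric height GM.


Formula: GM = KB + BM - KG
Step 1 — KM = KB + BM = 2.73 + 3.45 = 6.18 m
Step 2 — GM = KM - KG = 6.18 - 5.34 = 0.84 m

0.84 m


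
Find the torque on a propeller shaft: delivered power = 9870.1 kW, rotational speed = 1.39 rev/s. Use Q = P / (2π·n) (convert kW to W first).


Formula: Q = P_W / (2 * pi * n)
Step 1 — P_W = 9870.1 kW * 1000 = 9870100.0 W
Step 2 — 2 * pi * n = 2 * pi * 1.39 = 8.733628
Step 3 — Q = 9870100.0 / 8.733628 ≈ 1130100 N·m (5 s.f.)

1130100 N·m


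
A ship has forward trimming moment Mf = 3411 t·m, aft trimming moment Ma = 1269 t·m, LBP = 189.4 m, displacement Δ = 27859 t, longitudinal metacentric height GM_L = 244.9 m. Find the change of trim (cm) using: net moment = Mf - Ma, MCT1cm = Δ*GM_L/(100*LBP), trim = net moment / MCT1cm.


Formula: net trimming moment = Mf - Ma; MCT1cm = Δ*GM_L/(100*LBP); trim = net moment / MCT1cm
Step 1 — net trimming moment = 3411 - 1269 = 2142 t·m
Step 2 — MCT1cm = 27859 * 244.9 / (100 * 189.4) = 360.2254 t·m/cm
Step 3 — trim = 2142 / 360.2254 ≈ 5.9463 cm (5 s.f.)

5.9463 cm


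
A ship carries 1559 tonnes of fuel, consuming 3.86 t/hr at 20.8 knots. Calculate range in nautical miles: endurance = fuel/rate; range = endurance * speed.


Formula: endurance = fuel / rate; range = endurance * speed
Step 1 — endurance = 1559 / 3.86 = 403.886 hours
Step 2 — range = 403.886 * 20.8 ≈ 8400.8 nautical miles (5 s.f.)

8400.8 NM


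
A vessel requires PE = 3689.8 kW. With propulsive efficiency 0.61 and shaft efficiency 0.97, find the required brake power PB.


Formula: PB = PE / (eta_D * eta_S)
Step 1 — combined efficiency = eta_D * eta_S = 0.61 * 0.97 = 0.5917
Step 2 — PB = 3689.8 / 0.5917 ≈ 6235.9 kW (5 s.f.)

6235.9 kW


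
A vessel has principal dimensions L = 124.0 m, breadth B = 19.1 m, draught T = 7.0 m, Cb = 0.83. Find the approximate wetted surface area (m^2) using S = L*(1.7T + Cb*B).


Formula: S = 1.7*L*T + V/T with V = Cb*L*B*T, i.e. S = L * (1.7*T + Cb*B)
Step 1 — 1.7*T = 1.7 * 7.0 = 11.9 m
Step 2 — Cb*B = 0.83 * 19.1 = 15.853 m
Step 3 — 1.7*T + Cb*B = 11.9 + 15.853 = 27.753 m
Step 4 — S = 124.0 * 27.753 ≈ 3441.4 m^2 (5 s.f.)

3441.4 m^2


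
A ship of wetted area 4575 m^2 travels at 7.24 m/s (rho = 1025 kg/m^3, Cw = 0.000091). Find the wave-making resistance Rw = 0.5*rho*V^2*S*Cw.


Formula: Rw = 0.5 * rho * V^2 * S * Cw
Step 1 — V^2 = 7.24^2 = 52.4176
Step 2 — 0.5 * rho * V^2 = 0.5 * 1025 * 52.4176 = 26864.02
Step 3 — Rw = 26864.02 * 4575 * 0.000091 ≈ 11184 N (5 s.f.)

11184 N


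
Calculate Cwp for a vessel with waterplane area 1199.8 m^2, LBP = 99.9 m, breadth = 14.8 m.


Formula: Cwp = Aw / (L * B)
Step 1 — L * B = 99.9 * 14.8 = 1478.52 m^2
Step 2 — Cwp = 1199.8 / 1478.52 ≈ 0.81149 (5 s.f.)

0.81149


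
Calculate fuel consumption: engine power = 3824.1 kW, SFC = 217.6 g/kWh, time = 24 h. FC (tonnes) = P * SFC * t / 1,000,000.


Formula: FC (tonnes) = P * SFC * t / 1,000,000
Step 1 — P * SFC * t = 3824.1 * 217.6 * 24 = 19970979.84 g
Step 2 — FC (tonnes) = 19970979.84 / 1,000,000 ≈ 19.971 tonnes (5 s.f.)

19.971 tonnes


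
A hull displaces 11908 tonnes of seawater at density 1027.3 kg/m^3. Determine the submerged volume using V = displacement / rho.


Formula: V = mass / rho
Step 1 — convert tonnes to kg: 11908 t * 1000 = 11908000 kg
Step 2 — V = 11908000 / 1027.3 ≈ 11592 m^3 (5 s.f.)

11592 m^3


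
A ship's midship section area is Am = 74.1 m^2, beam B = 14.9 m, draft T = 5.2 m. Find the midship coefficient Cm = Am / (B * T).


Formula: Cm = Am / (B * T)
Step 1 — B * T = 14.9 * 5.2 = 77.48 m^2
Step 2 — Cm = 74.1 / 77.48 ≈ 0.95638 (5 s.f.)

0.95638


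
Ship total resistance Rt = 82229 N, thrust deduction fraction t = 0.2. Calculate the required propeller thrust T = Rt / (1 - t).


Formula: T = Rt / (1 - t)
Step 1 — (1 - t) = 1 - 0.2 = 0.8
Step 2 — T = 82229 / 0.8 ≈ 102790 N (5 s.f.)

102790 N


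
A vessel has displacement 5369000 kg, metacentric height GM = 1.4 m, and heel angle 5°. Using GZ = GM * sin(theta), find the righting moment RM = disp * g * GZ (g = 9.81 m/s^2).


Formula: GZ = GM * sin(theta); RM = disp * g * GZ
Step 1 — GZ = 1.4 * sin(5°) = 1.4 * 0.087156 = 0.122018 m
Step 2 — RM = 5369000 * 9.81 * 0.122018 ≈ 6426700 N·m (5 s.f.)

6426700 N·m


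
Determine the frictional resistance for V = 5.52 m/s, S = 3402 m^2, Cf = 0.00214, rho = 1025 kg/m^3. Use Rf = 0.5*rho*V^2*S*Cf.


Formula: Rf = 0.5 * rho * V^2 * S * Cf
Step 1 — V^2 = 5.52^2 = 30.4704
Step 2 — 0.5 * rho * V^2 = 0.5 * 1025 * 30.4704 = 15616.08
Step 3 — Rf = 15616.08 * 3402 * 0.00214 ≈ 113690 N (5 s.f.)

113690 N


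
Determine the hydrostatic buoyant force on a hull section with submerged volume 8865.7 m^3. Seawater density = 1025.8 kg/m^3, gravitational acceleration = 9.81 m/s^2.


Formula: Fb = rho * g * V
Substituting: Fb = 1025.8 * 9.81 * 8865.7
Intermediate: 1025.8 * 9.81 = 10063.098
Result: Fb = 10063.098 * 8865.7 ≈ 89216000 N (5 s.f.)

89216000 N


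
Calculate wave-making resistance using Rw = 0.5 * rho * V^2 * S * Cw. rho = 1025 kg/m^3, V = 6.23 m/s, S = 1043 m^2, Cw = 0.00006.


Formula: Rw = 0.5 * rho * V^2 * S * Cw
Step 1 — V^2 = 6.23^2 = 38.8129
Step 2 — 0.5 * rho * V^2 = 0.5 * 1025 * 38.8129 = 19891.61125
Step 3 — Rw = 19891.61125 * 1043 * 0.00006 ≈ 1244.8 N (5 s.f.)

1244.8 N


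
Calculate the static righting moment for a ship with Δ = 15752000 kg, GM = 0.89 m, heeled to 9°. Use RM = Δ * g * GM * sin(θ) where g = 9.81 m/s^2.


Formula: GZ = GM * sin(theta); RM = disp * g * GZ
Step 1 — GZ = 0.89 * sin(9°) = 0.89 * 0.156434 = 0.139226 m
Step 2 — RM = 15752000 * 9.81 * 0.139226 ≈ 21514000 N·m (5 s.f.)

21514000 N·m


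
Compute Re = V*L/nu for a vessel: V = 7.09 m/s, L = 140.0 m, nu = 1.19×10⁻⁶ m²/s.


Formula: Re = V * L / nu
Step 1 — V * L = 7.09 * 140.0 = 992.6 m^2/s
Step 2 — Re = 992.6 / 1.19e-6 = 8.34e+08

8.34e+08


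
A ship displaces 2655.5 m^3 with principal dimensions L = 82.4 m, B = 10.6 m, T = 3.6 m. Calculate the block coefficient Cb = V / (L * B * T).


Formula: Cb = V / (L * B * T)
Step 1 — L * B * T = 82.4 * 10.6 * 3.6 = 3144.384 m^3
Step 2 — Cb = 2655.5 / 3144.384 ≈ 0.84452 (5 s.f.)

0.84452


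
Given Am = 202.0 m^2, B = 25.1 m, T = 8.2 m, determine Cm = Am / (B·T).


Formula: Cm = Am / (B * T)
Step 1 — B * T = 25.1 * 8.2 = 205.82 m^2
Step 2 — Cm = 202.0 / 205.82 ≈ 0.98144 (5 s.f.)

0.98144


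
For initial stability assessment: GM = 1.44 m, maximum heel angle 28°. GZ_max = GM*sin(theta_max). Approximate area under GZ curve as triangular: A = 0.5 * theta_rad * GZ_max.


Formula: GZ_max = GM * sin(theta); Area = 0.5 * theta_rad * GZ_max
Step 1 — GZ_max = 1.44 * sin(28°) = 1.44 * 0.469472 = 0.67604 m
Step 2 — theta_rad = 28 * pi/180 = 0.488692 rad
Step 3 — Area = 0.5 * 0.488692 * 0.67604 ≈ 0.16519 m·rad (5 s.f.)

0.16519 m·rad


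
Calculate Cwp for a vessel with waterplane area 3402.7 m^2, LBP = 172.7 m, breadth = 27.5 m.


Formula: Cwp = Aw / (L * B)
Step 1 — L * B = 172.7 * 27.5 = 4749.25 m^2
Step 2 — Cwp = 3402.7 / 4749.25 ≈ 0.71647 (5 s.f.)

0.71647


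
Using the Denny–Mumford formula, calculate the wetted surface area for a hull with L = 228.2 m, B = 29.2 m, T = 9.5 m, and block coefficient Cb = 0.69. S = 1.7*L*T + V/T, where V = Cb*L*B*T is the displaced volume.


Formula: S = 1.7*L*T + V/T with V = Cb*L*B*T, i.e. S = L * (1.7*T + Cb*B)
Step 1 — 1.7*T = 1.7 * 9.5 = 16.15 m
Step 2 — Cb*B = 0.69 * 29.2 = 20.148 m
Step 3 — 1.7*T + Cb*B = 16.15 + 20.148 = 36.298 m
Step 4 — S = 228.2 * 36.298 ≈ 8283.2 m^2 (5 s.f.)

8283.2 m^2


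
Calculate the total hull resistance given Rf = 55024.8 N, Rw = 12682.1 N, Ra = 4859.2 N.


Formula: Rt = Rf + Rw + Ra
Substituting: Rt = 55024.8 + 12682.1 + 4859.2
Result: Rt = 72566.1 N

72566.1 N


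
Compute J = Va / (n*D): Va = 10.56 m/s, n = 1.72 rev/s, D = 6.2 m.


Formula: J = Va / (n * D)
Step 1 — n * D = 1.72 * 6.2 = 10.664
Step 2 — J = 10.56 / 10.664 ≈ 0.99025 (5 s.f.)

0.99025


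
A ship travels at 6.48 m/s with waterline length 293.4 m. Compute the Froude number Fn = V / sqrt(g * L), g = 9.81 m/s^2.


Formula: Fn = V / sqrt(g * L)
Step 1 — g * L = 9.81 * 293.4 = 2878.254
Step 2 — sqrt(g * L) = sqrt(2878.254) = 53.649362
Step 3 — Fn = 6.48 / 53.649362 ≈ 0.12078 (5 s.f.)

0.12078


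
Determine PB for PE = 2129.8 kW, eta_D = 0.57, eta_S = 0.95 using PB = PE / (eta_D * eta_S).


Formula: PB = PE / (eta_D * eta_S)
Step 1 — combined efficiency = eta_D * eta_S = 0.57 * 0.95 = 0.5415
Step 2 — PB = 2129.8 / 0.5415 ≈ 3933.1 kW (5 s.f.)

3933.1 kW


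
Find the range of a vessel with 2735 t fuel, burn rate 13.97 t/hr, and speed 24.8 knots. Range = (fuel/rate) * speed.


Formula: endurance = fuel / rate; range = endurance * speed
Step 1 — endurance = 2735 / 13.97 = 195.7767 hours
Step 2 — range = 195.7767 * 24.8 ≈ 4855.3 nautical miles (5 s.f.)

4855.3 NM


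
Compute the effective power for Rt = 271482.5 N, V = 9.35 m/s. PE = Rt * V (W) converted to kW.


Formula: PE = Rt * V / 1000 (kW)
Step 1 — PE (W) = 271482.5 * 9.35 = 2538361.375 W
Step 2 — PE (kW) = 2538361.375 / 1000 ≈ 2538.4 kW (5 s.f.)

2538.4 kW


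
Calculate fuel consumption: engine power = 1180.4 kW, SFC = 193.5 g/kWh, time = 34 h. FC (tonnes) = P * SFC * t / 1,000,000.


Formula: FC (tonnes) = P * SFC * t / 1,000,000
Step 1 — P * SFC * t = 1180.4 * 193.5 * 34 = 7765851.6 g
Step 2 — FC (tonnes) = 7765851.6 / 1,000,000 ≈ 7.7659 tonnes (5 s.f.)

7.7659 tonnes


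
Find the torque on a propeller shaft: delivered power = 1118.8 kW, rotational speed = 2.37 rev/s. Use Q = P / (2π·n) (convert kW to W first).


Formula: Q = P_W / (2 * pi * n)
Step 1 — P_W = 1118.8 kW * 1000 = 1118800.0 W
Step 2 — 2 * pi * n = 2 * pi * 2.37 = 14.891149
Step 3 — Q = 1118800.0 / 14.891149 ≈ 75132 N·m (5 s.f.)

75132 N·m


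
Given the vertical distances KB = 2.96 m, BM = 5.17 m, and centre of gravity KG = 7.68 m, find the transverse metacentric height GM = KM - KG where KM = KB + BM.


Formula: GM = KB + BM - KG
Step 1 — KM = KB + BM = 2.96 + 5.17 = 8.13 m
Step 2 — GM = KM - KG = 8.13 - 7.68 = 0.45 m

0.45 m


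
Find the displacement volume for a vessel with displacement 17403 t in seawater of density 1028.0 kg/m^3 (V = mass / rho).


Formula: V = mass / rho
Step 1 — convert tonnes to kg: 17403 t * 1000 = 17403000 kg
Step 2 — V = 17403000 / 1028.0 ≈ 16929 m^3 (5 s.f.)

16929 m^3


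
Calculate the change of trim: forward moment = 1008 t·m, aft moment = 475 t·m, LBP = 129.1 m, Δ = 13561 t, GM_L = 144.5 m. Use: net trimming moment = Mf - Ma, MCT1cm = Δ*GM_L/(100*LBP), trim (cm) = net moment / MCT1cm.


Formula: net trimming moment = Mf - Ma; MCT1cm = Δ*GM_L/(100*LBP); trim = net moment / MCT1cm
Step 1 — net trimming moment = 1008 - 475 = 533 t·m
Step 2 — MCT1cm = 13561 * 144.5 / (100 * 129.1) = 151.7866 t·m/cm
Step 3 — trim = 533 / 151.7866 ≈ 3.5115 cm (5 s.f.)

3.5115 cm


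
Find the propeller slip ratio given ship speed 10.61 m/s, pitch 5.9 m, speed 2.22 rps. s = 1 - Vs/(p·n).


Formula: s = 1 - Vs / (p * n)
Step 1 — p * n = 5.9 * 2.22 = 13.098
Step 2 — Vs / (p*n) = 10.61 / 13.098 = 0.810047 (6 d.p.)
Step 3 — s = 1 - 0.810047 = 0.189953

0.189953


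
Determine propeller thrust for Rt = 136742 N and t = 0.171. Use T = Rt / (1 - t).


Formula: T = Rt / (1 - t)
Step 1 — (1 - t) = 1 - 0.171 = 0.829
Step 2 — T = 136742 / 0.829 ≈ 164950 N (5 s.f.)

164950 N


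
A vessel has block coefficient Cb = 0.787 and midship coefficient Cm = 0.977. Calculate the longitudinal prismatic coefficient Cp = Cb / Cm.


Formula: Cp = Cb / Cm
Substituting: Cp = 0.787 / 0.977
Result: Cp ≈ 0.80553 (5 s.f.)

0.80553


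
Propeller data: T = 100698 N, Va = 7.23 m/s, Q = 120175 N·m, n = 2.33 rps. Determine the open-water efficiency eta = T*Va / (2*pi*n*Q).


Formula: eta = T * Va / (2 * pi * n * Q)
Step 1 — numerator = T * Va = 100698 * 7.23 = 728046.54
Step 2 — 2 * pi * n = 2 * pi * 2.33 = 14.639822
Step 3 — denominator = 14.639822 * 120175 = 1759340.61
Step 4 — eta = 728046.54 / 1759340.61 ≈ 0.41382 (5 s.f.)

0.41382


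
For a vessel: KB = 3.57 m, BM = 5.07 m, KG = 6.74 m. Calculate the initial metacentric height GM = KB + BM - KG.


Formula: GM = KB + BM - KG
Step 1 — KM = KB + BM = 3.57 + 5.07 = 8.64 m
Step 2 — GM = KM - KG = 8.64 - 6.74 = 1.9 m

1.9 m


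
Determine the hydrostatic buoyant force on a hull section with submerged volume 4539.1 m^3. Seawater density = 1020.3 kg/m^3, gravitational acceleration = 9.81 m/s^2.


Formula: Fb = rho * g * V
Substituting: Fb = 1020.3 * 9.81 * 4539.1
Intermediate: 1020.3 * 9.81 = 10009.143
Result: Fb = 10009.143 * 4539.1 ≈ 45433000 N (5 s.f.)

45433000 N


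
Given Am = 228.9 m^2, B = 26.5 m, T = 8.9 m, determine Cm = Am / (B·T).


Formula: Cm = Am / (B * T)
Step 1 — B * T = 26.5 * 8.9 = 235.85 m^2
Step 2 — Cm = 228.9 / 235.85 ≈ 0.97053 (5 s.f.)

0.97053


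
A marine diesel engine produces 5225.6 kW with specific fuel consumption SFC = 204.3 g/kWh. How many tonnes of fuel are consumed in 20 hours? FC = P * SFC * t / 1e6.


Formula: FC (tonnes) = P * SFC * t / 1,000,000
Step 1 — P * SFC * t = 5225.6 * 204.3 * 20 = 21351801.6 g
Step 2 — FC (tonnes) = 21351801.6 / 1,000,000 ≈ 21.352 tonnes (5 s.f.)

21.352 tonnes


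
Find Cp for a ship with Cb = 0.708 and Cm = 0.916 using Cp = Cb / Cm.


Formula: Cp = Cb / Cm
Substituting: Cp = 0.708 / 0.916
Result: Cp ≈ 0.77293 (5 s.f.)

0.77293


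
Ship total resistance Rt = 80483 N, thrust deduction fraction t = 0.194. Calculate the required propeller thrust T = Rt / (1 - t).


Formula: T = Rt / (1 - t)
Step 1 — (1 - t) = 1 - 0.194 = 0.806
Step 2 — T = 80483 / 0.806 ≈ 99855 N (5 s.f.)

99855 N


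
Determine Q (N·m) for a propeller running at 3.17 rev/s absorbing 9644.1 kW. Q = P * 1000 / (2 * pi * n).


Formula: Q = P_W / (2 * pi * n)
Step 1 — P_W = 9644.1 kW * 1000 = 9644100.0 W
Step 2 — 2 * pi * n = 2 * pi * 3.17 = 19.917697
Step 3 — Q = 9644100.0 / 19.917697 ≈ 484200 N·m (5 s.f.)

484200 N·m


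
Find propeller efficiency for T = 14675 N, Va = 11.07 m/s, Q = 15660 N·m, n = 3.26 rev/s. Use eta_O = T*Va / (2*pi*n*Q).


Formula: eta = T * Va / (2 * pi * n * Q)
Step 1 — numerator = T * Va = 14675 * 11.07 = 162452.25
Step 2 — 2 * pi * n = 2 * pi * 3.26 = 20.483184
Step 3 — denominator = 20.483184 * 15660 = 320766.66
Step 4 — eta = 162452.25 / 320766.66 ≈ 0.50645 (5 s.f.)

0.50645


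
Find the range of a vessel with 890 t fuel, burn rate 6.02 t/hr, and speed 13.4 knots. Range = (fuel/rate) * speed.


Formula: endurance = fuel / rate; range = endurance * speed
Step 1 — endurance = 890 / 6.02 = 147.8405 hours
Step 2 — range = 147.8405 * 13.4 ≈ 1981.1 nautical miles (5 s.f.)

1981.1 NM


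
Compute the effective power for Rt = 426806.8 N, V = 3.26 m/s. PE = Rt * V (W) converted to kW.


Formula: PE = Rt * V / 1000 (kW)
Step 1 — PE (W) = 426806.8 * 3.26 = 1391390.168 W
Step 2 — PE (kW) = 1391390.168 / 1000 ≈ 1391.4 kW (5 s.f.)

1391.4 kW


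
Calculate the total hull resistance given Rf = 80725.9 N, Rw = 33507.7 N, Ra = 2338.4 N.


Formula: Rt = Rf + Rw + Ra
Substituting: Rt = 80725.9 + 33507.7 + 2338.4
Result: Rt = 116572.0 N

116572.0 N


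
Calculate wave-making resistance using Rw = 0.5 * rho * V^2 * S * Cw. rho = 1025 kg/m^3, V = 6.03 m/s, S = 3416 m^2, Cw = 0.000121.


Formula: Rw = 0.5 * rho * V^2 * S * Cw
Step 1 — V^2 = 6.03^2 = 36.3609
Step 2 — 0.5 * rho * V^2 = 0.5 * 1025 * 36.3609 = 18634.96125
Step 3 — Rw = 18634.96125 * 3416 * 0.000121 ≈ 7702.5 N (5 s.f.)

7702.5 N


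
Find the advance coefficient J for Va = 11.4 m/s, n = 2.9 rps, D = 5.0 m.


Formula: J = Va / (n * D)
Step 1 — n * D = 2.9 * 5.0 = 14.5
Step 2 — J = 11.4 / 14.5 ≈ 0.78621 (5 s.f.)

0.78621


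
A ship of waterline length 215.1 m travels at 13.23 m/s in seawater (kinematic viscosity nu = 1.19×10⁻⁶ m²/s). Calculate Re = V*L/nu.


Formula: Re = V * L / nu
Step 1 — V * L = 13.23 * 215.1 = 2845.773 m^2/s
Step 2 — Re = 2845.773 / 1.19e-6 = 2.39e+09

2.39e+09


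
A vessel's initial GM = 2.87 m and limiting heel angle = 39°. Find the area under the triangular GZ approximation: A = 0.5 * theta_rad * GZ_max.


Formula: GZ_max = GM * sin(theta); Area = 0.5 * theta_rad * GZ_max
Step 1 — GZ_max = 2.87 * sin(39°) = 2.87 * 0.62932 = 1.806148 m
Step 2 — theta_rad = 39 * pi/180 = 0.680678 rad
Step 3 — Area = 0.5 * 0.680678 * 1.806148 ≈ 0.61470 m·rad (5 s.f.)

0.61470 m·rad


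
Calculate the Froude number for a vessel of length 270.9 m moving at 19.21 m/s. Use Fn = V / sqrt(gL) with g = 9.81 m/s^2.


Formula: Fn = V / sqrt(g * L)
Step 1 — g * L = 9.81 * 270.9 = 2657.529
Step 2 — sqrt(g * L) = sqrt(2657.529) = 51.551227
Step 3 — Fn = 19.21 / 51.551227 ≈ 0.37264 (5 s.f.)

0.37264


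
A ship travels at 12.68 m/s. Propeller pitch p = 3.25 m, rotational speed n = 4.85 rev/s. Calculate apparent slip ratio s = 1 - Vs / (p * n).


Formula: s = 1 - Vs / (p * n)
Step 1 — p * n = 3.25 * 4.85 = 15.7625
Step 2 — Vs / (p*n) = 12.68 / 15.7625 = 0.804441 (6 d.p.)
Step 3 — s = 1 - 0.804441 = 0.195559

0.195559


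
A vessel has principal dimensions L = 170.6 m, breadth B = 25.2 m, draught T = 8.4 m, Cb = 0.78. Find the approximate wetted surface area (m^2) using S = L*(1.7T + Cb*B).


Formula: S = 1.7*L*T + V/T with V = Cb*L*B*T, i.e. S = L * (1.7*T + Cb*B)
Step 1 — 1.7*T = 1.7 * 8.4 = 14.28 m
Step 2 — Cb*B = 0.78 * 25.2 = 19.656 m
Step 3 — 1.7*T + Cb*B = 14.28 + 19.656 = 33.936 m
Step 4 — S = 170.6 * 33.936 ≈ 5789.5 m^2 (5 s.f.)

5789.5 m^2


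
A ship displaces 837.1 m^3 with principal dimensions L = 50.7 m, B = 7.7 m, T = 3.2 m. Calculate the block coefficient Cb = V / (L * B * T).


Formula: Cb = V / (L * B * T)
Step 1 — L * B * T = 50.7 * 7.7 * 3.2 = 1249.248 m^3
Step 2 — Cb = 837.1 / 1249.248 ≈ 0.67008 (5 s.f.)

0.67008


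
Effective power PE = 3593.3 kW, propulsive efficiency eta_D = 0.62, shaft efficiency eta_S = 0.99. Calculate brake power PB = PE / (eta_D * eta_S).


Formula: PB = PE / (eta_D * eta_S)
Step 1 — combined efficiency = eta_D * eta_S = 0.62 * 0.99 = 0.6138
Step 2 — PB = 3593.3 / 0.6138 ≈ 5854.2 kW (5 s.f.)

5854.2 kW


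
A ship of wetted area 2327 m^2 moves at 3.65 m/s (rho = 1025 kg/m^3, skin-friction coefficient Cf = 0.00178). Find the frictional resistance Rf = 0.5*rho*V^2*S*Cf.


Formula: Rf = 0.5 * rho * V^2 * S * Cf
Step 1 — V^2 = 3.65^2 = 13.3225
Step 2 — 0.5 * rho * V^2 = 0.5 * 1025 * 13.3225 = 6827.78125
Step 3 — Rf = 6827.78125 * 2327 * 0.00178 ≈ 28281 N (5 s.f.)

28281 N


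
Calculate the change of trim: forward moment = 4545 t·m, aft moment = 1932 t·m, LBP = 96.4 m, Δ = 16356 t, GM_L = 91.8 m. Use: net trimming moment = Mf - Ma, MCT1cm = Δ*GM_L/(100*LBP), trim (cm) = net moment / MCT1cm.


Formula: net trimming moment = Mf - Ma; MCT1cm = Δ*GM_L/(100*LBP); trim = net moment / MCT1cm
Step 1 — net trimming moment = 4545 - 1932 = 2613 t·m
Step 2 — MCT1cm = 16356 * 91.8 / (100 * 96.4) = 155.7553 t·m/cm
Step 3 — trim = 2613 / 155.7553 ≈ 16.776 cm (5 s.f.)

16.776 cm


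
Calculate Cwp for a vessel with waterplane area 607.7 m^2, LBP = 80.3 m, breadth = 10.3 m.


Formula: Cwp = Aw / (L * B)
Step 1 — L * B = 80.3 * 10.3 = 827.09 m^2
Step 2 — Cwp = 607.7 / 827.09 ≈ 0.73474 (5 s.f.)

0.73474


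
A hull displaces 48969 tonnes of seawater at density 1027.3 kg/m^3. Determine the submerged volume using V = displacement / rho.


Formula: V = mass / rho
Step 1 — convert tonnes to kg: 48969 t * 1000 = 48969000 kg
Step 2 — V = 48969000 / 1027.3 ≈ 47668 m^3 (5 s.f.)

47668 m^3


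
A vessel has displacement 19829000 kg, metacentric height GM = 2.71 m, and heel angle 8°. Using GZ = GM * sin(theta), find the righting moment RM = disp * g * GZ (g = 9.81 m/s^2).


Formula: GZ = GM * sin(theta); RM = disp * g * GZ
Step 1 — GZ = 2.71 * sin(8°) = 2.71 * 0.139173 = 0.377159 m
Step 2 — RM = 19829000 * 9.81 * 0.377159 ≈ 73366000 N·m (5 s.f.)

73366000 N·m


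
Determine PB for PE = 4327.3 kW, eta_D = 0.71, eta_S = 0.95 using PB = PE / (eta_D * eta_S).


Formula: PB = PE / (eta_D * eta_S)
Step 1 — combined efficiency = eta_D * eta_S = 0.71 * 0.95 = 0.6745
Step 2 — PB = 4327.3 / 0.6745 ≈ 6415.6 kW (5 s.f.)

6415.6 kW


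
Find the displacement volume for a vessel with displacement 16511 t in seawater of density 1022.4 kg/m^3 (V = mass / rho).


Formula: V = mass / rho
Step 1 — convert tonnes to kg: 16511 t * 1000 = 16511000 kg
Step 2 — V = 16511000 / 1022.4 ≈ 16149 m^3 (5 s.f.)

16149 m^3


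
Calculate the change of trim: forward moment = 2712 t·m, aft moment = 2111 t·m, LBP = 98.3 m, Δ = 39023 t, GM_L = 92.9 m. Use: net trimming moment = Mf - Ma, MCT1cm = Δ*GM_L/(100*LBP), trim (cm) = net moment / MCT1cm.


Formula: net trimming moment = Mf - Ma; MCT1cm = Δ*GM_L/(100*LBP); trim = net moment / MCT1cm
Step 1 — net trimming moment = 2712 - 2111 = 601 t·m
Step 2 — MCT1cm = 39023 * 92.9 / (100 * 98.3) = 368.7932 t·m/cm
Step 3 — trim = 601 / 368.7932 ≈ 1.6296 cm (5 s.f.)

1.6296 cm


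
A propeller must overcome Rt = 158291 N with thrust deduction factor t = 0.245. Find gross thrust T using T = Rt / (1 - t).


Formula: T = Rt / (1 - t)
Step 1 — (1 - t) = 1 - 0.245 = 0.755
Step 2 — T = 158291 / 0.755 ≈ 209660 N (5 s.f.)

209660 N


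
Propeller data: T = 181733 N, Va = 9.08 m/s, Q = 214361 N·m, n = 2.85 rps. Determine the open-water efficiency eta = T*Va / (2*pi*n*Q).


Formula: eta = T * Va / (2 * pi * n * Q)
Step 1 — numerator = T * Va = 181733 * 9.08 = 1650135.64
Step 2 — 2 * pi * n = 2 * pi * 2.85 = 17.907078
Step 3 — denominator = 17.907078 * 214361 = 3838579.15
Step 4 — eta = 1650135.64 / 3838579.15 ≈ 0.42988 (5 s.f.)

0.42988


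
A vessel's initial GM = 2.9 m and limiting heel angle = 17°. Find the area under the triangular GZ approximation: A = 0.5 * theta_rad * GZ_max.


Formula: GZ_max = GM * sin(theta); Area = 0.5 * theta_rad * GZ_max
Step 1 — GZ_max = 2.9 * sin(17°) = 2.9 * 0.292372 = 0.847879 m
Step 2 — theta_rad = 17 * pi/180 = 0.296706 rad
Step 3 — Area = 0.5 * 0.296706 * 0.847879 ≈ 0.12579 m·rad (5 s.f.)

0.12579 m·rad


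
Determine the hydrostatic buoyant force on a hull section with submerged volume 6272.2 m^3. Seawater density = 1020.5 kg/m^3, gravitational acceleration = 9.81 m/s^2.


Formula: Fb = rho * g * V
Substituting: Fb = 1020.5 * 9.81 * 6272.2
Intermediate: 1020.5 * 9.81 = 10011.105
Result: Fb = 10011.105 * 6272.2 ≈ 62792000 N (5 s.f.)

62792000 N


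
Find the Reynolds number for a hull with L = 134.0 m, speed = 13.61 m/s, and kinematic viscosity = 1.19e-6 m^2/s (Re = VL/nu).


Formula: Re = V * L / nu
Step 1 — V * L = 13.61 * 134.0 = 1823.74 m^2/s
Step 2 — Re = 1823.74 / 1.19e-6 = 1.53e+09

1.53e+09


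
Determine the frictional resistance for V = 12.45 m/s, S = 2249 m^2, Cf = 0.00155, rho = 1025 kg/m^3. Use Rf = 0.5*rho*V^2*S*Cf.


Formula: Rf = 0.5 * rho * V^2 * S * Cf
Step 1 — V^2 = 12.45^2 = 155.0025
Step 2 — 0.5 * rho * V^2 = 0.5 * 1025 * 155.0025 = 79438.78125
Step 3 — Rf = 79438.78125 * 2249 * 0.00155 ≈ 276920 N (5 s.f.)

276920 N


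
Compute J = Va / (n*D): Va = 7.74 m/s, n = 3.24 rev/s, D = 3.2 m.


Formula: J = Va / (n * D)
Step 1 — n * D = 3.24 * 3.2 = 10.368
Step 2 — J = 7.74 / 10.368 ≈ 0.74653 (5 s.f.)

0.74653


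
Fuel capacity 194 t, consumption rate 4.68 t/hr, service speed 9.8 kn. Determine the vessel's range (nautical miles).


Formula: endurance = fuel / rate; range = endurance * speed
Step 1 — endurance = 194 / 4.68 = 41.453 hours
Step 2 — range = 41.453 * 9.8 ≈ 406.24 nautical miles (5 s.f.)

406.24 NM


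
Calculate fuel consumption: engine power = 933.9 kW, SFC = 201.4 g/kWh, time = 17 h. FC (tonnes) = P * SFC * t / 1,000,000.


Formula: FC (tonnes) = P * SFC * t / 1,000,000
Step 1 — P * SFC * t = 933.9 * 201.4 * 17 = 3197486.82 g
Step 2 — FC (tonnes) = 3197486.82 / 1,000,000 ≈ 3.1975 tonnes (5 s.f.)

3.1975 tonnes


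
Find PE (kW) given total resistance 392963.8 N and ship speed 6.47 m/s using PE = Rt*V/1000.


Formula: PE = Rt * V / 1000 (kW)
Step 1 — PE (W) = 392963.8 * 6.47 = 2542475.786 W
Step 2 — PE (kW) = 2542475.786 / 1000 ≈ 2542.5 kW (5 s.f.)

2542.5 kW


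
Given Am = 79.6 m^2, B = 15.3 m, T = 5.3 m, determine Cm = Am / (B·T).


Formula: Cm = Am / (B * T)
Step 1 — B * T = 15.3 * 5.3 = 81.09 m^2
Step 2 — Cm = 79.6 / 81.09 ≈ 0.98163 (5 s.f.)

0.98163


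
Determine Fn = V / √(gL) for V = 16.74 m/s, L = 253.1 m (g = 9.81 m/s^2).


Formula: Fn = V / sqrt(g * L)
Step 1 — g * L = 9.81 * 253.1 = 2482.911
Step 2 — sqrt(g * L) = sqrt(2482.911) = 49.828817
Step 3 — Fn = 16.74 / 49.828817 ≈ 0.33595 (5 s.f.)

0.33595


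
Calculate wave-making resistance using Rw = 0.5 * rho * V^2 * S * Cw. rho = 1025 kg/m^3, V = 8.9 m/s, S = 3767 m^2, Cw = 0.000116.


Formula: Rw = 0.5 * rho * V^2 * S * Cw
Step 1 — V^2 = 8.9^2 = 79.21
Step 2 — 0.5 * rho * V^2 = 0.5 * 1025 * 79.21 = 40595.125
Step 3 — Rw = 40595.125 * 3767 * 0.000116 ≈ 17739 N (5 s.f.)

17739 N


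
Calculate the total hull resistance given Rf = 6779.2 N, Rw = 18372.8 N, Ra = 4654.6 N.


Formula: Rt = Rf + Rw + Ra
Substituting: Rt = 6779.2 + 18372.8 + 4654.6
Result: Rt = 29806.6 N

29806.6 N


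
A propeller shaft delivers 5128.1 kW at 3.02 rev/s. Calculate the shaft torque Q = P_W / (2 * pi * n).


Formula: Q = P_W / (2 * pi * n)
Step 1 — P_W = 5128.1 kW * 1000 = 5128100.0 W
Step 2 — 2 * pi * n = 2 * pi * 3.02 = 18.97522
Step 3 — Q = 5128100.0 / 18.97522 ≈ 270250 N·m (5 s.f.)

270250 N·m


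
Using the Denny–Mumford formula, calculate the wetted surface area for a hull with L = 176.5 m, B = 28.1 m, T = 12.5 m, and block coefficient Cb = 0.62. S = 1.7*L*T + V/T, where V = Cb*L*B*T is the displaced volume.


Formula: S = 1.7*L*T + V/T with V = Cb*L*B*T, i.e. S = L * (1.7*T + Cb*B)
Step 1 — 1.7*T = 1.7 * 12.5 = 21.25 m
Step 2 — Cb*B = 0.62 * 28.1 = 17.422 m
Step 3 — 1.7*T + Cb*B = 21.25 + 17.422 = 38.672 m
Step 4 — S = 176.5 * 38.672 ≈ 6825.6 m^2 (5 s.f.)

6825.6 m^2


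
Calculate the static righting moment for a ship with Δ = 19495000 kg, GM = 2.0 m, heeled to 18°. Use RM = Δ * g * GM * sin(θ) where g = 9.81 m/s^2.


Formula: GZ = GM * sin(theta); RM = disp * g * GZ
Step 1 — GZ = 2.0 * sin(18°) = 2.0 * 0.309017 = 0.618034 m
Step 2 — RM = 19495000 * 9.81 * 0.618034 ≈ 118200000 N·m (5 s.f.)

118200000 N·m


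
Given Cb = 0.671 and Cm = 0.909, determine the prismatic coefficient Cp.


Formula: Cp = Cb / Cm
Substituting: Cp = 0.671 / 0.909
Result: Cp ≈ 0.73817 (5 s.f.)

0.73817


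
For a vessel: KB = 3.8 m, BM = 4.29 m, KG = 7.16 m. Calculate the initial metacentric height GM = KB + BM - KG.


Formula: GM = KB + BM - KG
Step 1 — KM = KB + BM = 3.8 + 4.29 = 8.09 m
Step 2 — GM = KM - KG = 8.09 - 7.16 = 0.93 m

0.93 m


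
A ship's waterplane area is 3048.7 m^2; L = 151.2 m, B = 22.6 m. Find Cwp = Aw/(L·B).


Formula: Cwp = Aw / (L * B)
Step 1 — L * B = 151.2 * 22.6 = 3417.12 m^2
Step 2 — Cwp = 3048.7 / 3417.12 ≈ 0.89218 (5 s.f.)

0.89218


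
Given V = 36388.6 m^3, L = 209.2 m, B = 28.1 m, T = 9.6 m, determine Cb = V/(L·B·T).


Formula: Cb = V / (L * B * T)
Step 1 — L * B * T = 209.2 * 28.1 * 9.6 = 56433.792 m^3
Step 2 — Cb = 36388.6 / 56433.792 ≈ 0.64480 (5 s.f.)

0.64480


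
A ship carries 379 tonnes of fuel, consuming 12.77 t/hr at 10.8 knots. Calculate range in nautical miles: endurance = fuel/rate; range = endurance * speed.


Formula: endurance = fuel / rate; range = endurance * speed
Step 1 — endurance = 379 / 12.77 = 29.6789 hours
Step 2 — range = 29.6789 * 10.8 ≈ 320.53 nautical miles (5 s.f.)

320.53 NM


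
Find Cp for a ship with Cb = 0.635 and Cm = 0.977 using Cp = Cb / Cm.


Formula: Cp = Cb / Cm
Substituting: Cp = 0.635 / 0.977
Result: Cp ≈ 0.64995 (5 s.f.)

0.64995


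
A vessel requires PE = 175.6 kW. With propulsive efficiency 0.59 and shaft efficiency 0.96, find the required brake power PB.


Formula: PB = PE / (eta_D * eta_S)
Step 1 — combined efficiency = eta_D * eta_S = 0.59 * 0.96 = 0.5664
Step 2 — PB = 175.6 / 0.5664 ≈ 310.03 kW (5 s.f.)

310.03 kW


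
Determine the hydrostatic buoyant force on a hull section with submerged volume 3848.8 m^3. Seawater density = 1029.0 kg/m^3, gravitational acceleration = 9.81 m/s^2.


Formula: Fb = rho * g * V
Substituting: Fb = 1029.0 * 9.81 * 3848.8
Intermediate: 1029.0 * 9.81 = 10094.49
Result: Fb = 10094.49 * 3848.8 ≈ 38852000 N (5 s.f.)

38852000 N


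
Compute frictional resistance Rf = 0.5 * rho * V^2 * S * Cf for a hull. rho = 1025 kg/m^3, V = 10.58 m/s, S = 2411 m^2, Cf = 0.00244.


Formula: Rf = 0.5 * rho * V^2 * S * Cf
Step 1 — V^2 = 10.58^2 = 111.9364
Step 2 — 0.5 * rho * V^2 = 0.5 * 1025 * 111.9364 = 57367.405
Step 3 — Rf = 57367.405 * 2411 * 0.00244 ≈ 337480 N (5 s.f.)

337480 N


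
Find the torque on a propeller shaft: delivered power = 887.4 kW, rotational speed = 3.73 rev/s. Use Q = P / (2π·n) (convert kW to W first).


Formula: Q = P_W / (2 * pi * n)
Step 1 — P_W = 887.4 kW * 1000 = 887400.0 W
Step 2 — 2 * pi * n = 2 * pi * 3.73 = 23.436281
Step 3 — Q = 887400.0 / 23.436281 ≈ 37864 N·m (5 s.f.)

37864 N·m


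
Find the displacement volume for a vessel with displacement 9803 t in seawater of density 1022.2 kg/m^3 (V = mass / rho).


Formula: V = mass / rho
Step 1 — convert tonnes to kg: 9803 t * 1000 = 9803000 kg
Step 2 — V = 9803000 / 1022.2 ≈ 9590.1 m^3 (5 s.f.)

9590.1 m^3


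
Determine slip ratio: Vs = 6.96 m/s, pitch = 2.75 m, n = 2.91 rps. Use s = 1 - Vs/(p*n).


Formula: s = 1 - Vs / (p * n)
Step 1 — p * n = 2.75 * 2.91 = 8.0025
Step 2 — Vs / (p*n) = 6.96 / 8.0025 = 0.869728 (6 d.p.)
Step 3 — s = 1 - 0.869728 = 0.130272

0.130272


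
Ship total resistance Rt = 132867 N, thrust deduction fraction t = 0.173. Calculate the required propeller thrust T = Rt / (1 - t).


Formula: T = Rt / (1 - t)
Step 1 — (1 - t) = 1 - 0.173 = 0.827
Step 2 — T = 132867 / 0.827 ≈ 160660 N (5 s.f.)

160660 N


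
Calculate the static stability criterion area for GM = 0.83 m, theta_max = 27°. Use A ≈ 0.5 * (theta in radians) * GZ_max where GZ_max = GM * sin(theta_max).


Formula: GZ_max = GM * sin(theta); Area = 0.5 * theta_rad * GZ_max
Step 1 — GZ_max = 0.83 * sin(27°) = 0.83 * 0.45399 = 0.376812 m
Step 2 — theta_rad = 27 * pi/180 = 0.471239 rad
Step 3 — Area = 0.5 * 0.471239 * 0.376812 ≈ 0.088784 m·rad (5 s.f.)

0.088784 m·rad


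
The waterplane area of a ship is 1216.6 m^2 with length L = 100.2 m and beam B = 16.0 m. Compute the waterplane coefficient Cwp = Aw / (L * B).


Formula: Cwp = Aw / (L * B)
Step 1 — L * B = 100.2 * 16.0 = 1603.2 m^2
Step 2 — Cwp = 1216.6 / 1603.2 ≈ 0.75886 (5 s.f.)

0.75886


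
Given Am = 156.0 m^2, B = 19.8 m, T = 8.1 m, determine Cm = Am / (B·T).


Formula: Cm = Am / (B * T)
Step 1 — B * T = 19.8 * 8.1 = 160.38 m^2
Step 2 — Cm = 156.0 / 160.38 ≈ 0.97269 (5 s.f.)

0.97269


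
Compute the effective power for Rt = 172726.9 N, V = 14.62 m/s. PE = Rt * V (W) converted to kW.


Formula: PE = Rt * V / 1000 (kW)
Step 1 — PE (W) = 172726.9 * 14.62 = 2525267.278 W
Step 2 — PE (kW) = 2525267.278 / 1000 ≈ 2525.3 kW (5 s.f.)

2525.3 kW


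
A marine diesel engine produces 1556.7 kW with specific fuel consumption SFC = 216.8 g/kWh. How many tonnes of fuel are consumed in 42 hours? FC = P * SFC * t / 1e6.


Formula: FC (tonnes) = P * SFC * t / 1,000,000
Step 1 — P * SFC * t = 1556.7 * 216.8 * 42 = 14174687.52 g
Step 2 — FC (tonnes) = 14174687.52 / 1,000,000 ≈ 14.175 tonnes (5 s.f.)

14.175 tonnes


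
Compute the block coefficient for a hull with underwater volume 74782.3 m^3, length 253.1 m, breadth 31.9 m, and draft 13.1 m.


Formula: Cb = V / (L * B * T)
Step 1 — L * B * T = 253.1 * 31.9 * 13.1 = 105767.959 m^3
Step 2 — Cb = 74782.3 / 105767.959 ≈ 0.70704 (5 s.f.)

0.70704


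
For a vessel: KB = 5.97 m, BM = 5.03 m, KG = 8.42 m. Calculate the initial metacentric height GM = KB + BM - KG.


Formula: GM = KB + BM - KG
Step 1 — KM = KB + BM = 5.97 + 5.03 = 11.0 m
Step 2 — GM = KM - KG = 11.0 - 8.42 = 2.58 m

2.58 m


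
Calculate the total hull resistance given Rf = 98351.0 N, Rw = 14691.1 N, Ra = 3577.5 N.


Formula: Rt = Rf + Rw + Ra
Substituting: Rt = 98351.0 + 14691.1 + 3577.5
Result: Rt = 116619.6 N

116619.6 N


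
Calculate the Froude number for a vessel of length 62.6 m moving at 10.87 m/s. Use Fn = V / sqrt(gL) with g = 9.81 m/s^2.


Formula: Fn = V / sqrt(g * L)
Step 1 — g * L = 9.81 * 62.6 = 614.106
Step 2 — sqrt(g * L) = sqrt(614.106) = 24.781162
Step 3 — Fn = 10.87 / 24.781162 ≈ 0.43864 (5 s.f.)

0.43864


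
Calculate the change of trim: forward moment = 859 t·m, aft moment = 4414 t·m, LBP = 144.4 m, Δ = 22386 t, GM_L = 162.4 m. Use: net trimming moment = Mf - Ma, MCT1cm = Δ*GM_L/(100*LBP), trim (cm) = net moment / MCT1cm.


Formula: net trimming moment = Mf - Ma; MCT1cm = Δ*GM_L/(100*LBP); trim = net moment / MCT1cm
Step 1 — net trimming moment = 859 - 4414 = -3555 t·m
Step 2 — MCT1cm = 22386 * 162.4 / (100 * 144.4) = 251.765 t·m/cm
Step 3 — trim = -3555 / 251.765 ≈ -14.120 cm (5 s.f.)

-14.120 cm


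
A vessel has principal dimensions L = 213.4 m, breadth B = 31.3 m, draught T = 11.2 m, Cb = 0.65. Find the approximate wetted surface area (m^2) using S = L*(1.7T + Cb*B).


Formula: S = 1.7*L*T + V/T with V = Cb*L*B*T, i.e. S = L * (1.7*T + Cb*B)
Step 1 — 1.7*T = 1.7 * 11.2 = 19.04 m
Step 2 — Cb*B = 0.65 * 31.3 = 20.345 m
Step 3 — 1.7*T + Cb*B = 19.04 + 20.345 = 39.385 m
Step 4 — S = 213.4 * 39.385 ≈ 8404.8 m^2 (5 s.f.)

8404.8 m^2


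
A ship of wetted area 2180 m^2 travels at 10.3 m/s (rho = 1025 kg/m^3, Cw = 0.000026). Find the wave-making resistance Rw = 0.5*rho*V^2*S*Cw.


Formula: Rw = 0.5 * rho * V^2 * S * Cw
Step 1 — V^2 = 10.3^2 = 106.09
Step 2 — 0.5 * rho * V^2 = 0.5 * 1025 * 106.09 = 54371.125
Step 3 — Rw = 54371.125 * 2180 * 0.000026 ≈ 3081.8 N (5 s.f.)

3081.8 N


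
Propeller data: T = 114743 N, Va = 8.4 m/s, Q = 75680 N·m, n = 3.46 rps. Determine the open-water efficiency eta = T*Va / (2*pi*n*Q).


Formula: eta = T * Va / (2 * pi * n * Q)
Step 1 — numerator = T * Va = 114743 * 8.4 = 963841.2
Step 2 — 2 * pi * n = 2 * pi * 3.46 = 21.739821
Step 3 — denominator = 21.739821 * 75680 = 1645269.65
Step 4 — eta = 963841.2 / 1645269.65 ≈ 0.58583 (5 s.f.)

0.58583


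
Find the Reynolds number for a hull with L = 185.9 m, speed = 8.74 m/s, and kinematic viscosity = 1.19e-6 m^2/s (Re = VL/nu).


Formula: Re = V * L / nu
Step 1 — V * L = 8.74 * 185.9 = 1624.766 m^2/s
Step 2 — Re = 1624.766 / 1.19e-6 = 1.37e+09

1.37e+09
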